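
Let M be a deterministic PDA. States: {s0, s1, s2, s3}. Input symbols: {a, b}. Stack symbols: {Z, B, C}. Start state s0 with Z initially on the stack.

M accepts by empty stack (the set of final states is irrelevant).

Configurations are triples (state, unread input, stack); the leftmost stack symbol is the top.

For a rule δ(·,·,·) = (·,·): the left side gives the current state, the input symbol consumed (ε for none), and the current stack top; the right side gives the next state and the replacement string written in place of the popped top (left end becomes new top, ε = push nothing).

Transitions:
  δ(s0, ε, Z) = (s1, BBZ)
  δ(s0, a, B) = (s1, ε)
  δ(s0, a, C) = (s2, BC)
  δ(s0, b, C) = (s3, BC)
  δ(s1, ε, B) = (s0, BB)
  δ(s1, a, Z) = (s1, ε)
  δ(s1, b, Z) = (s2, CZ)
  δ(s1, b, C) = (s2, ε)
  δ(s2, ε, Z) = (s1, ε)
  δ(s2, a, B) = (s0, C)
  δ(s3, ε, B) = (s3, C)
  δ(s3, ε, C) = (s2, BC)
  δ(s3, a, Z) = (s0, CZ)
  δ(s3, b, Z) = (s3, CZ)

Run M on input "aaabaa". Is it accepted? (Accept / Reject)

Reject

(s0, aaabaa, Z)
  ε-move, top Z: go to s1, push BBZ → (s1, aaabaa, BBZ)
  ε-move, top B: go to s0, push BB → (s0, aaabaa, BBBZ)
  read a, top B: go to s1, push ε → (s1, aabaa, BBZ)
  ε-move, top B: go to s0, push BB → (s0, aabaa, BBBZ)
  read a, top B: go to s1, push ε → (s1, abaa, BBZ)
  ε-move, top B: go to s0, push BB → (s0, abaa, BBBZ)
  read a, top B: go to s1, push ε → (s1, baa, BBZ)
  ε-move, top B: go to s0, push BB → (s0, baa, BBBZ)
No transition applies at (s0, baa, BBBZ); input not fully consumed.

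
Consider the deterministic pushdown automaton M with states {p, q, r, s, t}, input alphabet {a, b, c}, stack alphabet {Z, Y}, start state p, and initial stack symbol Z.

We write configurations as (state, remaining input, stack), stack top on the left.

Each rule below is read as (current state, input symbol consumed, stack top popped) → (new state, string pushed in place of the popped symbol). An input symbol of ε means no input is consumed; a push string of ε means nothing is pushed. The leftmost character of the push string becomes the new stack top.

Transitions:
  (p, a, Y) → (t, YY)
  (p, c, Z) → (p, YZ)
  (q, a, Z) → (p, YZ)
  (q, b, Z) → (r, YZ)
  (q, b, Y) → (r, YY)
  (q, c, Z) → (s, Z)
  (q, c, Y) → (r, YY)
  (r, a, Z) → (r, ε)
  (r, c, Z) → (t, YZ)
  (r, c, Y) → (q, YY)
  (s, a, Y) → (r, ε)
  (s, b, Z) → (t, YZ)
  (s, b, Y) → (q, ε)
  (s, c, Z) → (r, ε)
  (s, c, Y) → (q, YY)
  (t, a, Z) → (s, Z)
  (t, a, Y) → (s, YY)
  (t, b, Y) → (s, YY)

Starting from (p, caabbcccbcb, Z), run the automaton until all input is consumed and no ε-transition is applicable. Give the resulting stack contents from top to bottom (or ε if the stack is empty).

(p, caabbcccbcb, Z)
  read c, top Z: go to p, push YZ → (p, aabbcccbcb, YZ)
  read a, top Y: go to t, push YY → (t, abbcccbcb, YYZ)
  read a, top Y: go to s, push YY → (s, bbcccbcb, YYYZ)
  read b, top Y: go to q, push ε → (q, bcccbcb, YYZ)
  read b, top Y: go to r, push YY → (r, cccbcb, YYYZ)
  read c, top Y: go to q, push YY → (q, ccbcb, YYYYZ)
  read c, top Y: go to r, push YY → (r, cbcb, YYYYYZ)
  read c, top Y: go to q, push YY → (q, bcb, YYYYYYZ)
  read b, top Y: go to r, push YY → (r, cb, YYYYYYYZ)
  read c, top Y: go to q, push YY → (q, b, YYYYYYYYZ)
  read b, top Y: go to r, push YY → (r, ε, YYYYYYYYYZ)
All input consumed in state r with stack YYYYYYYYYZ.

YYYYYYYYYZ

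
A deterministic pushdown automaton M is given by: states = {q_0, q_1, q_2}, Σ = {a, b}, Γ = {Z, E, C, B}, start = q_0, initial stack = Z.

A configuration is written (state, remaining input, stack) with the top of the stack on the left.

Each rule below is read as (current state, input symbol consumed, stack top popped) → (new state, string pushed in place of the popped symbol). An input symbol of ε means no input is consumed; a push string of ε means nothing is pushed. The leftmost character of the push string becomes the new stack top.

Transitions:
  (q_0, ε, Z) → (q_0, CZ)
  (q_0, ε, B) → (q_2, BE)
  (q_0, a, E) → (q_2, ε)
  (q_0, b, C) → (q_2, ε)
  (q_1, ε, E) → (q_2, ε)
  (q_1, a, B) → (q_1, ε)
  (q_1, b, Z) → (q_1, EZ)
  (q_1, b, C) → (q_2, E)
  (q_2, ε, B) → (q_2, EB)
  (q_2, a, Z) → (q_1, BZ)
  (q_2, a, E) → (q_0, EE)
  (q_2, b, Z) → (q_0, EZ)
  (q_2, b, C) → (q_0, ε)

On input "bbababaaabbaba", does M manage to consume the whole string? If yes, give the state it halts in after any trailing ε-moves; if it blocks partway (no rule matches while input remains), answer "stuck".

(q_0, bbababaaabbaba, Z) ⊢ (q_0, bbababaaabbaba, CZ) ⊢ (q_2, bababaaabbaba, Z) ⊢ (q_0, ababaaabbaba, EZ) ⊢ (q_2, babaaabbaba, Z) ⊢ (q_0, abaaabbaba, EZ) ⊢ (q_2, baaabbaba, Z) ⊢ (q_0, aaabbaba, EZ) ⊢ (q_2, aabbaba, Z) ⊢ (q_1, abbaba, BZ) ⊢ (q_1, bbaba, Z) ⊢ (q_1, baba, EZ) ⊢ (q_2, baba, Z) ⊢ (q_0, aba, EZ) ⊢ (q_2, ba, Z) ⊢ (q_0, a, EZ) ⊢ (q_2, ε, Z)
All input consumed; M is in state q_2.

q_2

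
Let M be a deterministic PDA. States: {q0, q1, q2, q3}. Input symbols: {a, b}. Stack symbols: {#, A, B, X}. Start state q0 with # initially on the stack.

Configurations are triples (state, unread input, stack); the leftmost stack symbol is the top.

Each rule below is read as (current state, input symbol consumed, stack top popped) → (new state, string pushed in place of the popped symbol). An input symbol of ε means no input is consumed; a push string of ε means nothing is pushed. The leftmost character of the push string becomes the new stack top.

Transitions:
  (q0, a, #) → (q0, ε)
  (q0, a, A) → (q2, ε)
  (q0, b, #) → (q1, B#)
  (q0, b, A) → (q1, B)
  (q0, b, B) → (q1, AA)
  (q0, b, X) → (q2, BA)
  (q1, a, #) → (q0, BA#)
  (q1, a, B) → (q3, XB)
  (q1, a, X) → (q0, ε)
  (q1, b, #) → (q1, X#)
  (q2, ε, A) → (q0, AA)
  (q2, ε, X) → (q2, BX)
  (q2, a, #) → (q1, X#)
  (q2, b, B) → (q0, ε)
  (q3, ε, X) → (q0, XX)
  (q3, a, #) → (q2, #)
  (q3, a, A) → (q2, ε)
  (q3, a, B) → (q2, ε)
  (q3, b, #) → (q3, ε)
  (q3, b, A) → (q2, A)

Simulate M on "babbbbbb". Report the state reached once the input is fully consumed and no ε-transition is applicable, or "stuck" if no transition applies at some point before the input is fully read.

(q0, babbbbbb, #)
  read b, top #: go to q1, push B# → (q1, abbbbbb, B#)
  read a, top B: go to q3, push XB → (q3, bbbbbb, XB#)
  ε-move, top X: go to q0, push XX → (q0, bbbbbb, XXB#)
  read b, top X: go to q2, push BA → (q2, bbbbb, BAXB#)
  read b, top B: go to q0, push ε → (q0, bbbb, AXB#)
  read b, top A: go to q1, push B → (q1, bbb, BXB#)
No transition for (q1, b, top B); M blocks with input bbb remaining.

stuck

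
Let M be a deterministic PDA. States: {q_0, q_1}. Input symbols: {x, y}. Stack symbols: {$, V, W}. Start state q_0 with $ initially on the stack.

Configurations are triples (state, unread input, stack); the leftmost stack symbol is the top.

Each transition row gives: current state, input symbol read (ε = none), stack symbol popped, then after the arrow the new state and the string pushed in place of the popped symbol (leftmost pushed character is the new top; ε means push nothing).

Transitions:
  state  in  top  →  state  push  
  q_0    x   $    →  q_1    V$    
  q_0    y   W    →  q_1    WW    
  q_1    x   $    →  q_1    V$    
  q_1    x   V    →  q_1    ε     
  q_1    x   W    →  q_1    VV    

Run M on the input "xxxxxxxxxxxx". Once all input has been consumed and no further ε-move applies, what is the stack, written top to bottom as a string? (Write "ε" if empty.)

$

(q_0, xxxxxxxxxxxx, $) ⊢ (q_1, xxxxxxxxxxx, V$) ⊢ (q_1, xxxxxxxxxx, $) ⊢ (q_1, xxxxxxxxx, V$) ⊢ (q_1, xxxxxxxx, $) ⊢ (q_1, xxxxxxx, V$) ⊢ (q_1, xxxxxx, $) ⊢ (q_1, xxxxx, V$) ⊢ (q_1, xxxx, $) ⊢ (q_1, xxx, V$) ⊢ (q_1, xx, $) ⊢ (q_1, x, V$) ⊢ (q_1, ε, $)
All input consumed in state q_1 with stack $.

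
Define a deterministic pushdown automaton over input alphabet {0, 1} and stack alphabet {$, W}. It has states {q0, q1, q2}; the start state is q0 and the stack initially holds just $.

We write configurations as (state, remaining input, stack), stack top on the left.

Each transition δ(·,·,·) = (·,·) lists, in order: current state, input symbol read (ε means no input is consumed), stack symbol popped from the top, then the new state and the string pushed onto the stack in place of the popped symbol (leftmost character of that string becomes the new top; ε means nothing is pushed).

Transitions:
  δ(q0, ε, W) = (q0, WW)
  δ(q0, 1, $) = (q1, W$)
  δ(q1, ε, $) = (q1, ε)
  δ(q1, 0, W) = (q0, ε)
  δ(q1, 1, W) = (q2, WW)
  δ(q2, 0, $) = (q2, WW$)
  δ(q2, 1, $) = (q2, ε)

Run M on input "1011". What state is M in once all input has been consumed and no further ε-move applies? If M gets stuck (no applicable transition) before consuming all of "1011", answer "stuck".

q2

(q0, 1011, $)
  read 1, top $: go to q1, push W$ → (q1, 011, W$)
  read 0, top W: go to q0, push ε → (q0, 11, $)
  read 1, top $: go to q1, push W$ → (q1, 1, W$)
  read 1, top W: go to q2, push WW → (q2, ε, WW$)
All input consumed; M is in state q2.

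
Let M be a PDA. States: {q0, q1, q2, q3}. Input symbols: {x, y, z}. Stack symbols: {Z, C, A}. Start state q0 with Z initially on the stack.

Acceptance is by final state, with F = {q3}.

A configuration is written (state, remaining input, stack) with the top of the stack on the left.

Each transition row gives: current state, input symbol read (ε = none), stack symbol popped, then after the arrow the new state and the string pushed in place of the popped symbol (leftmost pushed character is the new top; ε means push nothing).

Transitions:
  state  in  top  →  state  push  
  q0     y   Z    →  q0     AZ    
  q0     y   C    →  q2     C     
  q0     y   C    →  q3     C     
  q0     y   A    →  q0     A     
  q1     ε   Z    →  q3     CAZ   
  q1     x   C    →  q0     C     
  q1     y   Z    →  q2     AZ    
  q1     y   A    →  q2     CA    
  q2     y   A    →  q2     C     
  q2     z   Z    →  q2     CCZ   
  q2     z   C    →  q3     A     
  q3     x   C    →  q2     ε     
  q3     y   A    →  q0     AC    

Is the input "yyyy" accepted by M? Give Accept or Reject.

Reject

No computation consumes all input and reaches a final state.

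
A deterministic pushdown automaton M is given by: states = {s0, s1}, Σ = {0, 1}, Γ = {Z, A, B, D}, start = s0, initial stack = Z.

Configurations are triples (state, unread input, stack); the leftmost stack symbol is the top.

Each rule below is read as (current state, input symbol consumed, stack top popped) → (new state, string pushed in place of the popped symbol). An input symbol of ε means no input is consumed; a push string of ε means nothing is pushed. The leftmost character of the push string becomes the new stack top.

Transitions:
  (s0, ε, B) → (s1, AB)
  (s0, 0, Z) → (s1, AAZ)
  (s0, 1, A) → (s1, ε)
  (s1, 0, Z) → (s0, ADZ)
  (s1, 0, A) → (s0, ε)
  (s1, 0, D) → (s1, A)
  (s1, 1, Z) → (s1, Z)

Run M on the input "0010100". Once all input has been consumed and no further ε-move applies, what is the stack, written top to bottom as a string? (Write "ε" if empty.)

(s0, 0010100, Z)
  read 0, top Z: go to s1, push AAZ → (s1, 010100, AAZ)
  read 0, top A: go to s0, push ε → (s0, 10100, AZ)
  read 1, top A: go to s1, push ε → (s1, 0100, Z)
  read 0, top Z: go to s0, push ADZ → (s0, 100, ADZ)
  read 1, top A: go to s1, push ε → (s1, 00, DZ)
  read 0, top D: go to s1, push A → (s1, 0, AZ)
  read 0, top A: go to s0, push ε → (s0, ε, Z)
All input consumed in state s0 with stack Z.

Z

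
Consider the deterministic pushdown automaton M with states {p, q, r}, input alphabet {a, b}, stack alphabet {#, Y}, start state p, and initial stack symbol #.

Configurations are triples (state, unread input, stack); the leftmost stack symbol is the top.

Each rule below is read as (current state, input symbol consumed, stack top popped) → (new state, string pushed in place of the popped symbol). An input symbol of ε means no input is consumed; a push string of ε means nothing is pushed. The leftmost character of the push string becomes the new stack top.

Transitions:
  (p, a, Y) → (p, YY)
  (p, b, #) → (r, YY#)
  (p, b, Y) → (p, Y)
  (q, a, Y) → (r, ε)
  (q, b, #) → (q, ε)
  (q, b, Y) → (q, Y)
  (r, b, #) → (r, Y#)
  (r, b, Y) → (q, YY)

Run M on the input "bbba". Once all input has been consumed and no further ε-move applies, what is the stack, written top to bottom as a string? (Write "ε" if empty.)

(p, bbba, #)
  read b, top #: go to r, push YY# → (r, bba, YY#)
  read b, top Y: go to q, push YY → (q, ba, YYY#)
  read b, top Y: go to q, push Y → (q, a, YYY#)
  read a, top Y: go to r, push ε → (r, ε, YY#)
All input consumed in state r with stack YY#.

YY#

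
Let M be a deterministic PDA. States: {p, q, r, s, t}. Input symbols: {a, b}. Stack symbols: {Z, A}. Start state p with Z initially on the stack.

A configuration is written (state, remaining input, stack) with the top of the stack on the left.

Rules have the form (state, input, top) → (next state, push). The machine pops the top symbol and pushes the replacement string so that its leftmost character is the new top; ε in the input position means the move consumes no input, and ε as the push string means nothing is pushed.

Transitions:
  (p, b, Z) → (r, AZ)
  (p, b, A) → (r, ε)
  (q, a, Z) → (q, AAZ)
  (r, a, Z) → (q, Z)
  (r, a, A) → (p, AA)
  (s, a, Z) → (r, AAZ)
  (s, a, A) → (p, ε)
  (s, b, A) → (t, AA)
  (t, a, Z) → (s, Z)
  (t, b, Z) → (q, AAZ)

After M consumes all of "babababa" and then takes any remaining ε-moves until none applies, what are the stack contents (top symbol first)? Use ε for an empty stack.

(p, babababa, Z)
  read b, top Z: go to r, push AZ → (r, abababa, AZ)
  read a, top A: go to p, push AA → (p, bababa, AAZ)
  read b, top A: go to r, push ε → (r, ababa, AZ)
  read a, top A: go to p, push AA → (p, baba, AAZ)
  read b, top A: go to r, push ε → (r, aba, AZ)
  read a, top A: go to p, push AA → (p, ba, AAZ)
  read b, top A: go to r, push ε → (r, a, AZ)
  read a, top A: go to p, push AA → (p, ε, AAZ)
All input consumed in state p with stack AAZ.

AAZ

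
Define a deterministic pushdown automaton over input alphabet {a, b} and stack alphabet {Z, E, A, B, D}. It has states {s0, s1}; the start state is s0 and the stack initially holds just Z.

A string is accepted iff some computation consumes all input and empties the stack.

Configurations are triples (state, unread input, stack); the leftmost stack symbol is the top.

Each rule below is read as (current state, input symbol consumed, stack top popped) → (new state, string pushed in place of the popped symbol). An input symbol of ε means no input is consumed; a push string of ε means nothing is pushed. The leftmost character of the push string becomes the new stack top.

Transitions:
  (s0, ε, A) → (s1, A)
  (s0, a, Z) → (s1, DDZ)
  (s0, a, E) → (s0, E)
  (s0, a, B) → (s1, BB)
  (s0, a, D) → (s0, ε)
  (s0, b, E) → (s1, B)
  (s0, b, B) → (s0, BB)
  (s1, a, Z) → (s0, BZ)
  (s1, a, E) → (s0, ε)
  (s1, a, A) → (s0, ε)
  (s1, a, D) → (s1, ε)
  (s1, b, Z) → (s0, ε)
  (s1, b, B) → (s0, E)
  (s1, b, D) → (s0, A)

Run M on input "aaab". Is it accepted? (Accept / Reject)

Accept

(s0, aaab, Z)
  read a, top Z: go to s1, push DDZ → (s1, aab, DDZ)
  read a, top D: go to s1, push ε → (s1, ab, DZ)
  read a, top D: go to s1, push ε → (s1, b, Z)
  read b, top Z: go to s0, push ε → (s0, ε, ε)
All input consumed and the stack is empty.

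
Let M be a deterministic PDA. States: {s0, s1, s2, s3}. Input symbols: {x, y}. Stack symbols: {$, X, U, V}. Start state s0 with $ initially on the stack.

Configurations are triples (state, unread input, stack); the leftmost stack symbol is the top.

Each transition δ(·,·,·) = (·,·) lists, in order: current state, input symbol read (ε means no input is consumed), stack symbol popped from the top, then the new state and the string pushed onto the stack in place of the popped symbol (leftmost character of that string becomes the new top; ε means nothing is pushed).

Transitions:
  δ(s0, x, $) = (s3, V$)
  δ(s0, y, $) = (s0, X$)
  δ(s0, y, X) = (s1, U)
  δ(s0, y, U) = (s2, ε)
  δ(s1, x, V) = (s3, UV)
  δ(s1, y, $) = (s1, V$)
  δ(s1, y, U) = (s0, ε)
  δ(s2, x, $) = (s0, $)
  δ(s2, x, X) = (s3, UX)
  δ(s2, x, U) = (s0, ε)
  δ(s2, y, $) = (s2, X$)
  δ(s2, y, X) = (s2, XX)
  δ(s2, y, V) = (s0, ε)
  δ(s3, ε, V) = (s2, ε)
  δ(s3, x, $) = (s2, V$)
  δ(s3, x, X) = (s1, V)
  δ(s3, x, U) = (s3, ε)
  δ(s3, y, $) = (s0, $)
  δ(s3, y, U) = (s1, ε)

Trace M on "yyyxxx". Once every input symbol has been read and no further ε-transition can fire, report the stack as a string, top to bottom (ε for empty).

$

(s0, yyyxxx, $)
  read y, top $: go to s0, push X$ → (s0, yyxxx, X$)
  read y, top X: go to s1, push U → (s1, yxxx, U$)
  read y, top U: go to s0, push ε → (s0, xxx, $)
  read x, top $: go to s3, push V$ → (s3, xx, V$)
  ε-move, top V: go to s2, push ε → (s2, xx, $)
  read x, top $: go to s0, push $ → (s0, x, $)
  read x, top $: go to s3, push V$ → (s3, ε, V$)
  ε-move, top V: go to s2, push ε → (s2, ε, $)
All input consumed in state s2 with stack $.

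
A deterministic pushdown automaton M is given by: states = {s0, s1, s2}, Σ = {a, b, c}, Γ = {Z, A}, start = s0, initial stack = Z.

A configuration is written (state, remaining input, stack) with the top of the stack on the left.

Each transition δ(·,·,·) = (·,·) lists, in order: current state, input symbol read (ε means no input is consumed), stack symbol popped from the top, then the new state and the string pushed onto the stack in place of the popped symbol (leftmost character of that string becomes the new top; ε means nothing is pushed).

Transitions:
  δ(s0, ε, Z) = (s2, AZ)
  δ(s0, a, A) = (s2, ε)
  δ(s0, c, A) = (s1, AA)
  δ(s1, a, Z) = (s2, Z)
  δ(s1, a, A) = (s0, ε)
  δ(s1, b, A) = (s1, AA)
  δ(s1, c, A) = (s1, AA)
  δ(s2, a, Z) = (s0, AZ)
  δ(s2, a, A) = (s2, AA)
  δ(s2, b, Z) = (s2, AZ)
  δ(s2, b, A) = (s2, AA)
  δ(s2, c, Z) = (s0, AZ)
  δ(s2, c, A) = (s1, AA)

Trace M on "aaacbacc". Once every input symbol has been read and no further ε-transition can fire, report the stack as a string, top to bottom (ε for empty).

(s0, aaacbacc, Z)
  ε-move, top Z: go to s2, push AZ → (s2, aaacbacc, AZ)
  read a, top A: go to s2, push AA → (s2, aacbacc, AAZ)
  read a, top A: go to s2, push AA → (s2, acbacc, AAAZ)
  read a, top A: go to s2, push AA → (s2, cbacc, AAAAZ)
  read c, top A: go to s1, push AA → (s1, bacc, AAAAAZ)
  read b, top A: go to s1, push AA → (s1, acc, AAAAAAZ)
  read a, top A: go to s0, push ε → (s0, cc, AAAAAZ)
  read c, top A: go to s1, push AA → (s1, c, AAAAAAZ)
  read c, top A: go to s1, push AA → (s1, ε, AAAAAAAZ)
All input consumed in state s1 with stack AAAAAAAZ.

AAAAAAAZ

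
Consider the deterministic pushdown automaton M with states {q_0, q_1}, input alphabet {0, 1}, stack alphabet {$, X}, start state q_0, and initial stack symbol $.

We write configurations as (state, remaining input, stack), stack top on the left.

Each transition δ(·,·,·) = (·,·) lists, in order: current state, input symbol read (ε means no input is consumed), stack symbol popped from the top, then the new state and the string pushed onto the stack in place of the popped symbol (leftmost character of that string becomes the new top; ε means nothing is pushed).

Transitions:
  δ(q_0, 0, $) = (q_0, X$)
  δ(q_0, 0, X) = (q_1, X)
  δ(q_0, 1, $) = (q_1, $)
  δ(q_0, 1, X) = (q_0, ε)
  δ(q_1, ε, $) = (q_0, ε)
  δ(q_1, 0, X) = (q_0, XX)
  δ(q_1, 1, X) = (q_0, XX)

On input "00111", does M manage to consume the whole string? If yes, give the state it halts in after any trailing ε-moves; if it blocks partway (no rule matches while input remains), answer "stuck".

(q_0, 00111, $)
  read 0, top $: go to q_0, push X$ → (q_0, 0111, X$)
  read 0, top X: go to q_1, push X → (q_1, 111, X$)
  read 1, top X: go to q_0, push XX → (q_0, 11, XX$)
  read 1, top X: go to q_0, push ε → (q_0, 1, X$)
  read 1, top X: go to q_0, push ε → (q_0, ε, $)
All input consumed; M is in state q_0.

q_0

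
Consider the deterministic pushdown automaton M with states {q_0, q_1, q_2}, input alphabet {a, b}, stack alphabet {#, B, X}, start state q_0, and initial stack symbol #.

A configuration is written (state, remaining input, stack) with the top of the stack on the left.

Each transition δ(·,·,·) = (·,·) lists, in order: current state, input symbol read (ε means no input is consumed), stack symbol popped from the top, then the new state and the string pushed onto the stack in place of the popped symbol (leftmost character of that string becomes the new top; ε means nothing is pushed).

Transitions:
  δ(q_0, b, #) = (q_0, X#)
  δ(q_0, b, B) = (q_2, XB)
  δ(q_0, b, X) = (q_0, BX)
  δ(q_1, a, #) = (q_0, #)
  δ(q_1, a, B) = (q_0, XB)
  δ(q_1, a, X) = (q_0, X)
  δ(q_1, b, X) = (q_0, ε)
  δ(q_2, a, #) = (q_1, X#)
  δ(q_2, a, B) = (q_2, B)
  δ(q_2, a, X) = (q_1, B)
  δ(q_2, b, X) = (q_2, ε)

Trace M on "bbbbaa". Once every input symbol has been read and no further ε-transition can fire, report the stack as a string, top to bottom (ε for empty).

BX#

(q_0, bbbbaa, #) ⊢ (q_0, bbbaa, X#) ⊢ (q_0, bbaa, BX#) ⊢ (q_2, baa, XBX#) ⊢ (q_2, aa, BX#) ⊢ (q_2, a, BX#) ⊢ (q_2, ε, BX#)
All input consumed in state q_2 with stack BX#.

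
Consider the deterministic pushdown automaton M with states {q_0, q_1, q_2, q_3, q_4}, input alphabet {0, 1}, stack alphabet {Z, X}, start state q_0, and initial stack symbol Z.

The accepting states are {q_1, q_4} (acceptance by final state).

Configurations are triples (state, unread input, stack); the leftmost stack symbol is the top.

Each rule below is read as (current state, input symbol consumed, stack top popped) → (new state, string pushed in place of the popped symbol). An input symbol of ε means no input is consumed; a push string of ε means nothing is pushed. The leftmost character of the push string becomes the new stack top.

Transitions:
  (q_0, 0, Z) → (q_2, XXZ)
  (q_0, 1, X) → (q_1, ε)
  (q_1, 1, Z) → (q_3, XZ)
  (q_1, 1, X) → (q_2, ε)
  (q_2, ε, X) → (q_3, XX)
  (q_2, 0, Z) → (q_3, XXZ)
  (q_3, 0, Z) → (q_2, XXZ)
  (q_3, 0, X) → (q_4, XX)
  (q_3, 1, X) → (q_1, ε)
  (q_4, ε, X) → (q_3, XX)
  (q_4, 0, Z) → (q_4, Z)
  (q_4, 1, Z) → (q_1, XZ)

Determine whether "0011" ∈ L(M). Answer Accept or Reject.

Reject

(q_0, 0011, Z)
  read 0, top Z: go to q_2, push XXZ → (q_2, 011, XXZ)
  ε-move, top X: go to q_3, push XX → (q_3, 011, XXXZ)
  read 0, top X: go to q_4, push XX → (q_4, 11, XXXXZ)
  ε-move, top X: go to q_3, push XX → (q_3, 11, XXXXXZ)
  read 1, top X: go to q_1, push ε → (q_1, 1, XXXXZ)
  read 1, top X: go to q_2, push ε → (q_2, ε, XXXZ)
  ε-move, top X: go to q_3, push XX → (q_3, ε, XXXXZ)
All input consumed; state q_3 ∉ F and no further ε-move applies.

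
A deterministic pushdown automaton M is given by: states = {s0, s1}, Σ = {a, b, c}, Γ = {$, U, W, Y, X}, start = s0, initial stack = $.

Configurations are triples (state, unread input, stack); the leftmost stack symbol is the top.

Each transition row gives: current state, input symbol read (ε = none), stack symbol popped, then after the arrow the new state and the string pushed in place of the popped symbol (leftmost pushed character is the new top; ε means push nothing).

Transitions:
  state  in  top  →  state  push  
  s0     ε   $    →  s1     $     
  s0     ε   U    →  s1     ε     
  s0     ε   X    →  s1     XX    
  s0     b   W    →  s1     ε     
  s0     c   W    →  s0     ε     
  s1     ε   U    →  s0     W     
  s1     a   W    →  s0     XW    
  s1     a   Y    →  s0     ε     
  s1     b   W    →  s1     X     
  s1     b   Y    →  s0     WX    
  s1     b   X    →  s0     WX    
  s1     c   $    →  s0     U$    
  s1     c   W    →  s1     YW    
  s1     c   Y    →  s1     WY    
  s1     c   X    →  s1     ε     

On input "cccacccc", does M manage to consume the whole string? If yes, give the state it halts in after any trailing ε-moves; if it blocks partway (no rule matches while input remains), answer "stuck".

stuck

(s0, cccacccc, $)
  ε-move, top $: go to s1, push $ → (s1, cccacccc, $)
  read c, top $: go to s0, push U$ → (s0, ccacccc, U$)
  ε-move, top U: go to s1, push ε → (s1, ccacccc, $)
  read c, top $: go to s0, push U$ → (s0, cacccc, U$)
  ε-move, top U: go to s1, push ε → (s1, cacccc, $)
  read c, top $: go to s0, push U$ → (s0, acccc, U$)
  ε-move, top U: go to s1, push ε → (s1, acccc, $)
No transition for (s1, a, top $); M blocks with input acccc remaining.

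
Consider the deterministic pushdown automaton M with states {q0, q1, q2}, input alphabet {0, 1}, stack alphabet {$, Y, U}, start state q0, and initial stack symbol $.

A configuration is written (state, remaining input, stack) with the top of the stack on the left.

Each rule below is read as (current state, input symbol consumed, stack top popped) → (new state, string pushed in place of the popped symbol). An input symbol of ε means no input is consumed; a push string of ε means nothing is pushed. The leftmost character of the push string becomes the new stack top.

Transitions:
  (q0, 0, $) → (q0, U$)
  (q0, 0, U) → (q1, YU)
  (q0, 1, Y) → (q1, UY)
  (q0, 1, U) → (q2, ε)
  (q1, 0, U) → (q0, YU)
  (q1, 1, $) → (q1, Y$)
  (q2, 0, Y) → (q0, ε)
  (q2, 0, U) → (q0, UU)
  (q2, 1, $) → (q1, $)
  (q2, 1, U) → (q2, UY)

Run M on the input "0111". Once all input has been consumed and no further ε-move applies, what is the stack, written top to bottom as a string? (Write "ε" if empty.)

(q0, 0111, $)
  read 0, top $: go to q0, push U$ → (q0, 111, U$)
  read 1, top U: go to q2, push ε → (q2, 11, $)
  read 1, top $: go to q1, push $ → (q1, 1, $)
  read 1, top $: go to q1, push Y$ → (q1, ε, Y$)
All input consumed in state q1 with stack Y$.

Y$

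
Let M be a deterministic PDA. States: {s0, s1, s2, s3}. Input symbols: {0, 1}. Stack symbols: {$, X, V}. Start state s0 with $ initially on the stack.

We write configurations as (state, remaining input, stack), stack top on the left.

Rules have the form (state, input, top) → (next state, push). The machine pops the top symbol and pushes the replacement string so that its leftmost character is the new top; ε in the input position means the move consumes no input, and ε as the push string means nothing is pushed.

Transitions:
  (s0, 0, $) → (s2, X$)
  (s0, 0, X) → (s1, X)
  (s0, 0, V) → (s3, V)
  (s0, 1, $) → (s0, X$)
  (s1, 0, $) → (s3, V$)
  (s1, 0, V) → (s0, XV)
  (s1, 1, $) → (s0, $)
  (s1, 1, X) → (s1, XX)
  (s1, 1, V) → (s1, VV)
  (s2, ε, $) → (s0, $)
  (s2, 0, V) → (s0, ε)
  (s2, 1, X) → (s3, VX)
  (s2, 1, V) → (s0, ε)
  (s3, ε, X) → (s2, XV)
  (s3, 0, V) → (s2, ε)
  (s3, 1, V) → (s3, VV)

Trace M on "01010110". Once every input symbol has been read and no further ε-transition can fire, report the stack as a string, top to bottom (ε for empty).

VX$

(s0, 01010110, $)
  read 0, top $: go to s2, push X$ → (s2, 1010110, X$)
  read 1, top X: go to s3, push VX → (s3, 010110, VX$)
  read 0, top V: go to s2, push ε → (s2, 10110, X$)
  read 1, top X: go to s3, push VX → (s3, 0110, VX$)
  read 0, top V: go to s2, push ε → (s2, 110, X$)
  read 1, top X: go to s3, push VX → (s3, 10, VX$)
  read 1, top V: go to s3, push VV → (s3, 0, VVX$)
  read 0, top V: go to s2, push ε → (s2, ε, VX$)
All input consumed in state s2 with stack VX$.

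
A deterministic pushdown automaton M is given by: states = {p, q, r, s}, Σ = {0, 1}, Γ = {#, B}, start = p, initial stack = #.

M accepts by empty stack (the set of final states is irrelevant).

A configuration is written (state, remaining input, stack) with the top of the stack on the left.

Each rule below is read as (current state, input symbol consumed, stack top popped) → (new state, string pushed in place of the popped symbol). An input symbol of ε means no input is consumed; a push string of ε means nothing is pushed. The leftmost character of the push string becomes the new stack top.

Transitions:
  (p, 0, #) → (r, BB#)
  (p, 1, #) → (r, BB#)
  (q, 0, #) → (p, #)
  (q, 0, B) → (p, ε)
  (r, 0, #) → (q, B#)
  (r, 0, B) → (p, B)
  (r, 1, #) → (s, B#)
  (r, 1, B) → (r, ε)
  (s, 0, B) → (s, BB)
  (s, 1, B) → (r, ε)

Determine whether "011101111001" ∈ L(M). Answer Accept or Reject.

Reject

(p, 011101111001, #) ⊢ (r, 11101111001, BB#) ⊢ (r, 1101111001, B#) ⊢ (r, 101111001, #) ⊢ (s, 01111001, B#) ⊢ (s, 1111001, BB#) ⊢ (r, 111001, B#) ⊢ (r, 11001, #) ⊢ (s, 1001, B#) ⊢ (r, 001, #) ⊢ (q, 01, B#) ⊢ (p, 1, #) ⊢ (r, ε, BB#)
All input consumed; stack is BB#, not empty, and no further ε-move applies.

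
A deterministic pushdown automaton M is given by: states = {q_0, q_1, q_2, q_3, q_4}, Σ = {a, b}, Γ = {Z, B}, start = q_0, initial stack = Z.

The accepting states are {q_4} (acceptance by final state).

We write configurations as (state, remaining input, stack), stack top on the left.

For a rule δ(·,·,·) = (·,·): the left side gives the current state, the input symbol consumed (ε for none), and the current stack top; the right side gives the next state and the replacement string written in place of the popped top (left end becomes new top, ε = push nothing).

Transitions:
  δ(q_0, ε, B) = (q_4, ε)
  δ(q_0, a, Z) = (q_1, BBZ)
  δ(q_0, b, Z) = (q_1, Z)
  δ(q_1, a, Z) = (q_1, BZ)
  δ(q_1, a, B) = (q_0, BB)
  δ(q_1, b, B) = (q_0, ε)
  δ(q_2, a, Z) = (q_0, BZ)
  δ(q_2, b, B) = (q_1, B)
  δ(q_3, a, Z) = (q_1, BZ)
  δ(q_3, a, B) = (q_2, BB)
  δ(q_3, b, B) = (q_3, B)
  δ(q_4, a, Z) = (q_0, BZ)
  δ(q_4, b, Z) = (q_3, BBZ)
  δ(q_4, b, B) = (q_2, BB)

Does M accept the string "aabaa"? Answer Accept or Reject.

Reject

(q_0, aabaa, Z)
  read a, top Z: go to q_1, push BBZ → (q_1, abaa, BBZ)
  read a, top B: go to q_0, push BB → (q_0, baa, BBBZ)
  ε-move, top B: go to q_4, push ε → (q_4, baa, BBZ)
  read b, top B: go to q_2, push BB → (q_2, aa, BBBZ)
No transition applies at (q_2, aa, BBBZ); input not fully consumed.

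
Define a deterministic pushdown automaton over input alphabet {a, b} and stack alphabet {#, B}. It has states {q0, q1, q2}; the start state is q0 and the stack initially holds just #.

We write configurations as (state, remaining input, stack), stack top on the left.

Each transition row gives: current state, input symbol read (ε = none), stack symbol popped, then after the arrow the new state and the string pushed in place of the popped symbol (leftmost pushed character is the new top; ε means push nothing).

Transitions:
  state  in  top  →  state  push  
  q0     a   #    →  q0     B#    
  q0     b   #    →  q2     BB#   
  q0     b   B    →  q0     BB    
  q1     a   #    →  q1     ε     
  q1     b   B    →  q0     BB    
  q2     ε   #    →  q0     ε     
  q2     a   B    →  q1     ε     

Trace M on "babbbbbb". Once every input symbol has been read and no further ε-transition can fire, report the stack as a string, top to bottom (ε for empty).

(q0, babbbbbb, #)
  read b, top #: go to q2, push BB# → (q2, abbbbbb, BB#)
  read a, top B: go to q1, push ε → (q1, bbbbbb, B#)
  read b, top B: go to q0, push BB → (q0, bbbbb, BB#)
  read b, top B: go to q0, push BB → (q0, bbbb, BBB#)
  read b, top B: go to q0, push BB → (q0, bbb, BBBB#)
  read b, top B: go to q0, push BB → (q0, bb, BBBBB#)
  read b, top B: go to q0, push BB → (q0, b, BBBBBB#)
  read b, top B: go to q0, push BB → (q0, ε, BBBBBBB#)
All input consumed in state q0 with stack BBBBBBB#.

BBBBBBB#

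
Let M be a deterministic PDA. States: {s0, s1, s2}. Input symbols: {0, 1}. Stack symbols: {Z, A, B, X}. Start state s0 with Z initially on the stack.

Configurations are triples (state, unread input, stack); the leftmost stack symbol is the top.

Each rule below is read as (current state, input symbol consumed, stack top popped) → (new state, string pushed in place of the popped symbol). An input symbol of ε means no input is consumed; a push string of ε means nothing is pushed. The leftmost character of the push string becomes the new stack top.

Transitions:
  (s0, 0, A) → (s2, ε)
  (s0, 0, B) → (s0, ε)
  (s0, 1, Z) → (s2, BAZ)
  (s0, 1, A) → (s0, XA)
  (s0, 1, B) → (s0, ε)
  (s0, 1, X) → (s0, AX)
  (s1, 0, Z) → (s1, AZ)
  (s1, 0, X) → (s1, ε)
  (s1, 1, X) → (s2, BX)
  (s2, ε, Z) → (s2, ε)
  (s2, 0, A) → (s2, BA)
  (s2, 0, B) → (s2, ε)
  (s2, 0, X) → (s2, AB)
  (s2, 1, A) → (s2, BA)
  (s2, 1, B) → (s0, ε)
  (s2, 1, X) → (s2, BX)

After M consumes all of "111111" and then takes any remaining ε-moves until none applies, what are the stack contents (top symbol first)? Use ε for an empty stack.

AXAXAZ

(s0, 111111, Z)
  read 1, top Z: go to s2, push BAZ → (s2, 11111, BAZ)
  read 1, top B: go to s0, push ε → (s0, 1111, AZ)
  read 1, top A: go to s0, push XA → (s0, 111, XAZ)
  read 1, top X: go to s0, push AX → (s0, 11, AXAZ)
  read 1, top A: go to s0, push XA → (s0, 1, XAXAZ)
  read 1, top X: go to s0, push AX → (s0, ε, AXAXAZ)
All input consumed in state s0 with stack AXAXAZ.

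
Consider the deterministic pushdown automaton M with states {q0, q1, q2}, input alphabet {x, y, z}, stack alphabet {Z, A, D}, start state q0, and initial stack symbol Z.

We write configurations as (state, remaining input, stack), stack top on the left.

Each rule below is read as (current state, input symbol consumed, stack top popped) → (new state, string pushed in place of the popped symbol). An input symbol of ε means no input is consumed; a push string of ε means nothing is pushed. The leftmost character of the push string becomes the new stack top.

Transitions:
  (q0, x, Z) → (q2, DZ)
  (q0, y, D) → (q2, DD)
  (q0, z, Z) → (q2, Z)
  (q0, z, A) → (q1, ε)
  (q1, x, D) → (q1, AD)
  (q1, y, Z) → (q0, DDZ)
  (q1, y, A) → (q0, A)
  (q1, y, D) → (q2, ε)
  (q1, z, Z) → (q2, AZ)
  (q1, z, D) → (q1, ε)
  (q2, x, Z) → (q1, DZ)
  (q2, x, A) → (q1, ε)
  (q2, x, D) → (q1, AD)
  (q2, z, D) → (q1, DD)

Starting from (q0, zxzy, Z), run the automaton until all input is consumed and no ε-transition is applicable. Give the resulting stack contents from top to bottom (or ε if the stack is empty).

(q0, zxzy, Z) ⊢ (q2, xzy, Z) ⊢ (q1, zy, DZ) ⊢ (q1, y, Z) ⊢ (q0, ε, DDZ)
All input consumed in state q0 with stack DDZ.

DDZ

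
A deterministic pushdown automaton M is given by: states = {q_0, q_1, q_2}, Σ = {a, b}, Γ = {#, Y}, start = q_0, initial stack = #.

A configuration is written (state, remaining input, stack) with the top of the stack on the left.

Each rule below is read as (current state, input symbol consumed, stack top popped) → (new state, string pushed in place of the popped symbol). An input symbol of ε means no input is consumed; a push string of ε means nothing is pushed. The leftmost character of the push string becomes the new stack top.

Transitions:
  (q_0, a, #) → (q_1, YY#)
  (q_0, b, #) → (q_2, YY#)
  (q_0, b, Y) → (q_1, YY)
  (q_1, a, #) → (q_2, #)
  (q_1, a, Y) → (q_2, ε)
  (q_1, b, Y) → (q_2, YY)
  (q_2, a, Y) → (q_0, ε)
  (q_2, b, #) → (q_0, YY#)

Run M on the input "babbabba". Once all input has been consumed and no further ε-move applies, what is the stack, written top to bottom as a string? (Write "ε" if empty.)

YYY#

(q_0, babbabba, #)
  read b, top #: go to q_2, push YY# → (q_2, abbabba, YY#)
  read a, top Y: go to q_0, push ε → (q_0, bbabba, Y#)
  read b, top Y: go to q_1, push YY → (q_1, babba, YY#)
  read b, top Y: go to q_2, push YY → (q_2, abba, YYY#)
  read a, top Y: go to q_0, push ε → (q_0, bba, YY#)
  read b, top Y: go to q_1, push YY → (q_1, ba, YYY#)
  read b, top Y: go to q_2, push YY → (q_2, a, YYYY#)
  read a, top Y: go to q_0, push ε → (q_0, ε, YYY#)
All input consumed in state q_0 with stack YYY#.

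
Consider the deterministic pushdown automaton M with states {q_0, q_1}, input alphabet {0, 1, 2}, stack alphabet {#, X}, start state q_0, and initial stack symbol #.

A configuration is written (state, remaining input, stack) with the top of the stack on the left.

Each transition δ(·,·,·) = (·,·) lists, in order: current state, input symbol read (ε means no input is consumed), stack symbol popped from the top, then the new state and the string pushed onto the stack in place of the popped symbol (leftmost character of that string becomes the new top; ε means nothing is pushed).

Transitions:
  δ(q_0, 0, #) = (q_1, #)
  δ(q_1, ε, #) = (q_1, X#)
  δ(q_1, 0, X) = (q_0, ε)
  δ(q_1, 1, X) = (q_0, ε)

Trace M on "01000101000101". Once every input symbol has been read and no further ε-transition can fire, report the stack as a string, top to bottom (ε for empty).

#

(q_0, 01000101000101, #) ⊢ (q_1, 1000101000101, #) ⊢ (q_1, 1000101000101, X#) ⊢ (q_0, 000101000101, #) ⊢ (q_1, 00101000101, #) ⊢ (q_1, 00101000101, X#) ⊢ (q_0, 0101000101, #) ⊢ (q_1, 101000101, #) ⊢ (q_1, 101000101, X#) ⊢ (q_0, 01000101, #) ⊢ (q_1, 1000101, #) ⊢ (q_1, 1000101, X#) ⊢ (q_0, 000101, #) ⊢ (q_1, 00101, #) ⊢ (q_1, 00101, X#) ⊢ (q_0, 0101, #) ⊢ (q_1, 101, #) ⊢ (q_1, 101, X#) ⊢ (q_0, 01, #) ⊢ (q_1, 1, #) ⊢ (q_1, 1, X#) ⊢ (q_0, ε, #)
All input consumed in state q_0 with stack #.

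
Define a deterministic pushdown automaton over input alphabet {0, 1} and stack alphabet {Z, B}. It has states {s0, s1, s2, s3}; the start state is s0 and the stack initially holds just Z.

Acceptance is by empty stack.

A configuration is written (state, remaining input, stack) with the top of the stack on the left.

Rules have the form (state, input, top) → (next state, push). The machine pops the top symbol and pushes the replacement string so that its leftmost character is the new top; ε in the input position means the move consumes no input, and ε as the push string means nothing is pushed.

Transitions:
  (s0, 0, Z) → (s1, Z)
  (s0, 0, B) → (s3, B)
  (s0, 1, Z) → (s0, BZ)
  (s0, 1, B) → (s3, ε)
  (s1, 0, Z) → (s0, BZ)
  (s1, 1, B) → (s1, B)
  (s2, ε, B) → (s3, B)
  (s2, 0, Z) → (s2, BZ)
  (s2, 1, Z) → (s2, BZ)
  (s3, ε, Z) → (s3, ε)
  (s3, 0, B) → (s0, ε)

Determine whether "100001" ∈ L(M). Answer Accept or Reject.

Accept

(s0, 100001, Z)
  read 1, top Z: go to s0, push BZ → (s0, 00001, BZ)
  read 0, top B: go to s3, push B → (s3, 0001, BZ)
  read 0, top B: go to s0, push ε → (s0, 001, Z)
  read 0, top Z: go to s1, push Z → (s1, 01, Z)
  read 0, top Z: go to s0, push BZ → (s0, 1, BZ)
  read 1, top B: go to s3, push ε → (s3, ε, Z)
  ε-move, top Z: go to s3, push ε → (s3, ε, ε)
All input consumed and the stack is empty.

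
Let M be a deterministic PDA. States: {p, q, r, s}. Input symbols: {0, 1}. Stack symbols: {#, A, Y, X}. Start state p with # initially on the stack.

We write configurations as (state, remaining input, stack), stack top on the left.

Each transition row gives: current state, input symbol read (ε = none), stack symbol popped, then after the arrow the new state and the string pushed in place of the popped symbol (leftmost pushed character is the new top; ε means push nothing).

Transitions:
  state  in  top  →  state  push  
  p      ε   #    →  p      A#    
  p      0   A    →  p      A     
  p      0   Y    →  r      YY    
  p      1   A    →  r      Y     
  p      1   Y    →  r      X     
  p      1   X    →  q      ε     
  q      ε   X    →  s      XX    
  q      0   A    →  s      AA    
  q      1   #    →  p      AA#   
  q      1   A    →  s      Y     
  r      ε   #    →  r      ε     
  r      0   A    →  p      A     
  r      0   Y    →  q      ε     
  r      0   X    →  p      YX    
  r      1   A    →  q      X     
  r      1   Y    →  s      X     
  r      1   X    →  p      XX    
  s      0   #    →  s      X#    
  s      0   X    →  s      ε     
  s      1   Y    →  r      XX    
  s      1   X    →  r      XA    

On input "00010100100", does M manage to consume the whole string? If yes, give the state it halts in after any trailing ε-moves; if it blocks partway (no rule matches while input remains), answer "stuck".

s

(p, 00010100100, #)
  ε-move, top #: go to p, push A# → (p, 00010100100, A#)
  read 0, top A: go to p, push A → (p, 0010100100, A#)
  read 0, top A: go to p, push A → (p, 010100100, A#)
  read 0, top A: go to p, push A → (p, 10100100, A#)
  read 1, top A: go to r, push Y → (r, 0100100, Y#)
  read 0, top Y: go to q, push ε → (q, 100100, #)
  read 1, top #: go to p, push AA# → (p, 00100, AA#)
  read 0, top A: go to p, push A → (p, 0100, AA#)
  read 0, top A: go to p, push A → (p, 100, AA#)
  read 1, top A: go to r, push Y → (r, 00, YA#)
  read 0, top Y: go to q, push ε → (q, 0, A#)
  read 0, top A: go to s, push AA → (s, ε, AA#)
All input consumed; M is in state s.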